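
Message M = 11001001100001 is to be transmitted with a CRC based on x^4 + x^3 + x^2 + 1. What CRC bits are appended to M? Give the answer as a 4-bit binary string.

0011

Append 4 zeros: 110010011000010000. Divide by 11101 (XOR where the leading bit is 1):
  pos 0: 11001 XOR 11101 = 00100
  pos 2: 10000 XOR 11101 = 01101
  pos 3: 11011 XOR 11101 = 00110
  pos 5: 11010 XOR 11101 = 00111
  pos 7: 11100 XOR 11101 = 00001
  pos 11: 10100 XOR 11101 = 01001
  pos 12: 10010 XOR 11101 = 01111
  pos 13: 11110 XOR 11101 = 00011
Remainder (last 4 bits) = 0011. This is the CRC / FCS.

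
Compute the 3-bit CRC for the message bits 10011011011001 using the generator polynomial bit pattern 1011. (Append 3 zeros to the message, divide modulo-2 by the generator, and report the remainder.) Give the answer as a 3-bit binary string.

Append 3 zeros: 10011011011001000. Divide by 1011 (XOR where the leading bit is 1):
  pos 0: 1001 XOR 1011 = 0010
  pos 2: 1010 XOR 1011 = 0001
  pos 5: 1110 XOR 1011 = 0101
  pos 6: 1011 XOR 1011 = 0000
  pos 10: 1001 XOR 1011 = 0010
  pos 12: 1000 XOR 1011 = 0011
Remainder (last 3 bits) = 110. This is the CRC / FCS.

110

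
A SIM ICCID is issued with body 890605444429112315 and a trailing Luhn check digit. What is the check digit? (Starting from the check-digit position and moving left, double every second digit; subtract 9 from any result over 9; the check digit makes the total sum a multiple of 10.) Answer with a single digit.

1

Partial digits right→left: 5 1 3 2 1 1 9 2 4 4 4 4 5 0 6 0 9 8
Double every second digit counting from the check-digit position (so the 1st, 3rd, 5th, ... of the partial from the right).
  doubled (with −9 where >9): 1 6 2 9 8 8 1 3 9 → sum 47
  kept as-is: 1 2 1 2 4 4 0 0 8 → sum 22
Total = 47 + 22 = 69.
Check digit = (10 − (69 mod 10)) mod 10 = 1.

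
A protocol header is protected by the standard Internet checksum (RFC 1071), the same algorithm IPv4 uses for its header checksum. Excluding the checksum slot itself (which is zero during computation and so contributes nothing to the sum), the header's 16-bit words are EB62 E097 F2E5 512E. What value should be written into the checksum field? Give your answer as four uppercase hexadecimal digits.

EFF0

One's-complement addition (fold any carry out of bit 15 back into bit 0):
  0xEB62 + 0xE097 = 0x1CBF9 → wrap carry → 0xCBFA
  0xCBFA + 0xF2E5 = 0x1BEDF → wrap carry → 0xBEE0
  0xBEE0 + 0x512E = 0x1100E → wrap carry → 0x100F
One's-complement sum = 0x100F.
Checksum = ~0x100F & 0xFFFF = 0xEFF0.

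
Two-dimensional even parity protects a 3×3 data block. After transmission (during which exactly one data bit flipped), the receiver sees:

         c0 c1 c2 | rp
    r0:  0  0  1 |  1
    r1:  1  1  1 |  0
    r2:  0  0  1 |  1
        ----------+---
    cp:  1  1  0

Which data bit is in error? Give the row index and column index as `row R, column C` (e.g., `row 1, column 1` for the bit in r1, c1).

row 1, column 2

Recompute each row's even parity and compare to rp:
  r0: data parity 1, sent rp 1 → ok
  r1: data parity 1, sent rp 0 → mismatch
  r2: data parity 1, sent rp 1 → ok
Recompute each column's even parity and compare to cp:
  c0: data parity 1, sent cp 1 → ok
  c1: data parity 1, sent cp 1 → ok
  c2: data parity 1, sent cp 0 → mismatch
Exactly one row (r1) and one column (c2) fail → the flipped bit is at their intersection.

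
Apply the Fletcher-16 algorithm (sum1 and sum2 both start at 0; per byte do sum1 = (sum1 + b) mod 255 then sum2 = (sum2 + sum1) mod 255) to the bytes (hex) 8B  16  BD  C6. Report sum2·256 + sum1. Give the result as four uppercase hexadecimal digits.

Running sums (mod 255):
  after byte 0 (8B): sum1=139, sum2=139
  after byte 1 (16): sum1=161, sum2=45
  after byte 2 (BD): sum1=95, sum2=140
  after byte 3 (C6): sum1=38, sum2=178
Checksum = sum2·256 + sum1 = 178·256 + 38 = 45606 = 0xB226.

B226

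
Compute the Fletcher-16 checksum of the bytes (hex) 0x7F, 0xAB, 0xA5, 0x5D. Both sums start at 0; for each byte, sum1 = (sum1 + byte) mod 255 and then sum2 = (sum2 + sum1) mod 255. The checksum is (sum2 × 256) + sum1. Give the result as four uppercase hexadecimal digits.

Running sums (mod 255):
  after byte 0 (0x7F): sum1=127, sum2=127
  after byte 1 (0xAB): sum1=43, sum2=170
  after byte 2 (0xA5): sum1=208, sum2=123
  after byte 3 (0x5D): sum1=46, sum2=169
Checksum = sum2·256 + sum1 = 169·256 + 46 = 43310 = 0xA92E.

A92E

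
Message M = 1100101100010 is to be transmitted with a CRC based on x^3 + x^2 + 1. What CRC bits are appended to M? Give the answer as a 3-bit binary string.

101

Append 3 zeros: 1100101100010000. Divide by 1101 (XOR where the leading bit is 1):
  pos 0: 1100 XOR 1101 = 0001
  pos 3: 1101 XOR 1101 = 0000
  pos 7: 1000 XOR 1101 = 0101
  pos 8: 1011 XOR 1101 = 0110
  pos 9: 1100 XOR 1101 = 0001
  pos 12: 1000 XOR 1101 = 0101
Remainder (last 3 bits) = 101. This is the CRC / FCS.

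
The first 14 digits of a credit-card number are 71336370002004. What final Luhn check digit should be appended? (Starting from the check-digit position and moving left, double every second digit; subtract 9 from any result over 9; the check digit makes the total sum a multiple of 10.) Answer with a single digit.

3

Partial digits right→left: 4 0 0 2 0 0 0 7 3 6 3 3 1 7
Double every second digit counting from the check-digit position (so the 1st, 3rd, 5th, ... of the partial from the right).
  doubled (with −9 where >9): 8 0 0 0 6 6 2 → sum 22
  kept as-is: 0 2 0 7 6 3 7 → sum 25
Total = 22 + 25 = 47.
Check digit = (10 − (47 mod 10)) mod 10 = 3.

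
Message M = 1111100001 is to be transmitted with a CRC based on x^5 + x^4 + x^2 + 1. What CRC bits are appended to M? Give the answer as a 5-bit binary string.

Append 5 zeros: 111110000100000. Divide by 110101 (XOR where the leading bit is 1):
  pos 0: 111110 XOR 110101 = 001011
  pos 2: 101100 XOR 110101 = 011001
  pos 3: 110010 XOR 110101 = 000111
  pos 6: 111100 XOR 110101 = 001001
  pos 8: 100100 XOR 110101 = 010001
  pos 9: 100010 XOR 110101 = 010111
Remainder (last 5 bits) = 10111. This is the CRC / FCS.

10111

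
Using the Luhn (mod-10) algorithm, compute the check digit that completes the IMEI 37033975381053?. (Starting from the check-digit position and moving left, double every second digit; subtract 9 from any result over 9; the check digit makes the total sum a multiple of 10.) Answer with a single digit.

4

Partial digits right→left: 3 5 0 1 8 3 5 7 9 3 3 0 7 3
Double every second digit counting from the check-digit position (so the 1st, 3rd, 5th, ... of the partial from the right).
  doubled (with −9 where >9): 6 0 7 1 9 6 5 → sum 34
  kept as-is: 5 1 3 7 3 0 3 → sum 22
Total = 34 + 22 = 56.
Check digit = (10 − (56 mod 10)) mod 10 = 4.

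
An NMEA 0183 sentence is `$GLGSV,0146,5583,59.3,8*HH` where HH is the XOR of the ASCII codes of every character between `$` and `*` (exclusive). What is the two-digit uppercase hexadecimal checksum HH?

XOR the ASCII codes of the payload characters:
  'G' = 0x47 → acc = 0x47
  'L' = 0x4C → acc = 0x0B
  'G' = 0x47 → acc = 0x4C
  'S' = 0x53 → acc = 0x1F
  'V' = 0x56 → acc = 0x49
  ',' = 0x2C → acc = 0x65
  '0' = 0x30 → acc = 0x55
  '1' = 0x31 → acc = 0x64
  '4' = 0x34 → acc = 0x50
  '6' = 0x36 → acc = 0x66
  ',' = 0x2C → acc = 0x4A
  '5' = 0x35 → acc = 0x7F
  '5' = 0x35 → acc = 0x4A
  '8' = 0x38 → acc = 0x72
  '3' = 0x33 → acc = 0x41
  ',' = 0x2C → acc = 0x6D
  '5' = 0x35 → acc = 0x58
  '9' = 0x39 → acc = 0x61
  '.' = 0x2E → acc = 0x4F
  '3' = 0x33 → acc = 0x7C
  ',' = 0x2C → acc = 0x50
  '8' = 0x38 → acc = 0x68
Checksum = 0x68.

68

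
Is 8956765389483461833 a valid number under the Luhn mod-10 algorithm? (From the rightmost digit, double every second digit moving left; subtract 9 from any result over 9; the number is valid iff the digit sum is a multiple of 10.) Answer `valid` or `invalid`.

From the right, keep odd positions and double even positions (subtract 9 from any doubled value over 9):
  doubled (positions 2,4,...): 6 2 8 7 9 6 3 3 9 → sum 53
  kept (positions 1,3,...): 3 8 6 3 4 8 5 7 5 8 → sum 57
Total = 110.
110 mod 10 = 0, so the number is valid.

valid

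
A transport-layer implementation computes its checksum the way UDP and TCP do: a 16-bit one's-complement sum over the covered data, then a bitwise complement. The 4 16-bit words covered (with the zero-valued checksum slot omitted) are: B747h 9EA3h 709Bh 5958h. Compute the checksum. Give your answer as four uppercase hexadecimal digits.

One's-complement addition (fold any carry out of bit 15 back into bit 0):
  0xB747 + 0x9EA3 = 0x155EA → wrap carry → 0x55EB
  0x55EB + 0x709B = 0x0C686
  0xC686 + 0x5958 = 0x11FDE → wrap carry → 0x1FDF
One's-complement sum = 0x1FDF.
Checksum = ~0x1FDF & 0xFFFF = 0xE020.

E020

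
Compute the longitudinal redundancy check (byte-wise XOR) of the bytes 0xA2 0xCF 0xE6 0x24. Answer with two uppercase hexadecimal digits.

AF

XOR the bytes together:
  start with 0xA2
  0xA2 ⊕ 0xCF = 0x6D
  0x6D ⊕ 0xE6 = 0x8B
  0x8B ⊕ 0x24 = 0xAF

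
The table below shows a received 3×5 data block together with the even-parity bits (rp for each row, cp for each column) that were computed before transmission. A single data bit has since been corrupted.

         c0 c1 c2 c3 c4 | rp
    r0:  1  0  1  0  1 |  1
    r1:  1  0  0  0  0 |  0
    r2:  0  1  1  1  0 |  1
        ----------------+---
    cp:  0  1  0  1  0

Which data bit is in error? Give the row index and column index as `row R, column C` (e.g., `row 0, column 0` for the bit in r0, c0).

row 1, column 4

Recompute each row's even parity and compare to rp:
  r0: data parity 1, sent rp 1 → ok
  r1: data parity 1, sent rp 0 → mismatch
  r2: data parity 1, sent rp 1 → ok
Recompute each column's even parity and compare to cp:
  c0: data parity 0, sent cp 0 → ok
  c1: data parity 1, sent cp 1 → ok
  c2: data parity 0, sent cp 0 → ok
  c3: data parity 1, sent cp 1 → ok
  c4: data parity 1, sent cp 0 → mismatch
Exactly one row (r1) and one column (c4) fail → the flipped bit is at their intersection.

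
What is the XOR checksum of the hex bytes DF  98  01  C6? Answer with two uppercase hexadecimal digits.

80

XOR the bytes together:
  start with 0xDF
  0xDF ⊕ 0x98 = 0x47
  0x47 ⊕ 0x01 = 0x46
  0x46 ⊕ 0xC6 = 0x80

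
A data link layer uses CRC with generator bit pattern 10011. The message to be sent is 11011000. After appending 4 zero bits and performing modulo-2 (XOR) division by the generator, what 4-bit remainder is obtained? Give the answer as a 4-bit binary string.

Append 4 zeros: 110110000000. Divide by 10011 (XOR where the leading bit is 1):
  pos 0: 11011 XOR 10011 = 01000
  pos 1: 10000 XOR 10011 = 00011
  pos 4: 11000 XOR 10011 = 01011
  pos 5: 10110 XOR 10011 = 00101
  pos 7: 10100 XOR 10011 = 00111
Remainder (last 4 bits) = 0111. This is the CRC / FCS.

0111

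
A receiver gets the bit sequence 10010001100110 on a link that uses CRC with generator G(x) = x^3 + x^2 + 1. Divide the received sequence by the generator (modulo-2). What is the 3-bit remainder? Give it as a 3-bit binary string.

000

Modulo-2 division of 10010001100110 by 1101:
  pos 0: 1001 XOR 1101 = 0100
  pos 1: 1000 XOR 1101 = 0101
  pos 2: 1010 XOR 1101 = 0111
  pos 3: 1110 XOR 1101 = 0011
  pos 5: 1111 XOR 1101 = 0010
  pos 7: 1000 XOR 1101 = 0101
  pos 8: 1011 XOR 1101 = 0110
  pos 9: 1101 XOR 1101 = 0000
Remainder = 000 (zero — the frame passes the CRC check).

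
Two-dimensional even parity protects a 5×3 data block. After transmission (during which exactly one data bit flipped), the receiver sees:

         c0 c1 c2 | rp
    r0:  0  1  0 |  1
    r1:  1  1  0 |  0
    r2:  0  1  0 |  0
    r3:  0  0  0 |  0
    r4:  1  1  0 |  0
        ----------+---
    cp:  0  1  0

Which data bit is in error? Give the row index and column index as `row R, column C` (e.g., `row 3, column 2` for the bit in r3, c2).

row 2, column 1

Recompute each row's even parity and compare to rp:
  r0: data parity 1, sent rp 1 → ok
  r1: data parity 0, sent rp 0 → ok
  r2: data parity 1, sent rp 0 → mismatch
  r3: data parity 0, sent rp 0 → ok
  r4: data parity 0, sent rp 0 → ok
Recompute each column's even parity and compare to cp:
  c0: data parity 0, sent cp 0 → ok
  c1: data parity 0, sent cp 1 → mismatch
  c2: data parity 0, sent cp 0 → ok
Exactly one row (r2) and one column (c1) fail → the flipped bit is at their intersection.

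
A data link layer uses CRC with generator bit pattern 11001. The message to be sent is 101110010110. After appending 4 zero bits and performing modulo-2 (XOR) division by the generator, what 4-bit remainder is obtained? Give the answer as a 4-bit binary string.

0011

Append 4 zeros: 1011100101100000. Divide by 11001 (XOR where the leading bit is 1):
  pos 0: 10111 XOR 11001 = 01110
  pos 1: 11100 XOR 11001 = 00101
  pos 3: 10101 XOR 11001 = 01100
  pos 4: 11000 XOR 11001 = 00001
  pos 8: 11100 XOR 11001 = 00101
  pos 10: 10100 XOR 11001 = 01101
  pos 11: 11010 XOR 11001 = 00011
Remainder (last 4 bits) = 0011. This is the CRC / FCS.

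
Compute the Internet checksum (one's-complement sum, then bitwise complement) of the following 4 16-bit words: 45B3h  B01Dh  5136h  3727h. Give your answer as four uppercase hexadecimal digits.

One's-complement addition (fold any carry out of bit 15 back into bit 0):
  0x45B3 + 0xB01D = 0x0F5D0
  0xF5D0 + 0x5136 = 0x14706 → wrap carry → 0x4707
  0x4707 + 0x3727 = 0x07E2E
One's-complement sum = 0x7E2E.
Checksum = ~0x7E2E & 0xFFFF = 0x81D1.

81D1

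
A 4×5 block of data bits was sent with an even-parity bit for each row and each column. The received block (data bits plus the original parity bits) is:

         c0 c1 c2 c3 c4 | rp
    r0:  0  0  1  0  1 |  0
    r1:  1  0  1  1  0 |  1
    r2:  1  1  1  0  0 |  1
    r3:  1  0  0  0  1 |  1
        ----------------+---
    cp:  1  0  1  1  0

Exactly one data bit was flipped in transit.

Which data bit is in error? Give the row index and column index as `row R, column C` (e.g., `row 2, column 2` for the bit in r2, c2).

row 3, column 1

Recompute each row's even parity and compare to rp:
  r0: data parity 0, sent rp 0 → ok
  r1: data parity 1, sent rp 1 → ok
  r2: data parity 1, sent rp 1 → ok
  r3: data parity 0, sent rp 1 → mismatch
Recompute each column's even parity and compare to cp:
  c0: data parity 1, sent cp 1 → ok
  c1: data parity 1, sent cp 0 → mismatch
  c2: data parity 1, sent cp 1 → ok
  c3: data parity 1, sent cp 1 → ok
  c4: data parity 0, sent cp 0 → ok
Exactly one row (r3) and one column (c1) fail → the flipped bit is at their intersection.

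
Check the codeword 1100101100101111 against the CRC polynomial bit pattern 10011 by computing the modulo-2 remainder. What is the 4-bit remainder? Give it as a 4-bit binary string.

Modulo-2 division of 1100101100101111 by 10011:
  pos 0: 11001 XOR 10011 = 01010
  pos 1: 10100 XOR 10011 = 00111
  pos 3: 11111 XOR 10011 = 01100
  pos 4: 11000 XOR 10011 = 01011
  pos 5: 10110 XOR 10011 = 00101
  pos 7: 10110 XOR 10011 = 00101
  pos 9: 10111 XOR 10011 = 00100
  pos 11: 10011 XOR 10011 = 00000
Remainder = 0000 (zero — the frame passes the CRC check).

0000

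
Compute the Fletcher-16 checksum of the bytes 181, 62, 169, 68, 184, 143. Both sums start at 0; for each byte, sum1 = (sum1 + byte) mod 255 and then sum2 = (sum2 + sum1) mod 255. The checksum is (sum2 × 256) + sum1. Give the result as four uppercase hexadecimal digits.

Running sums (mod 255):
  after byte 0 (181): sum1=181, sum2=181
  after byte 1 (62): sum1=243, sum2=169
  after byte 2 (169): sum1=157, sum2=71
  after byte 3 (68): sum1=225, sum2=41
  after byte 4 (184): sum1=154, sum2=195
  after byte 5 (143): sum1=42, sum2=237
Checksum = sum2·256 + sum1 = 237·256 + 42 = 60714 = 0xED2A.

ED2A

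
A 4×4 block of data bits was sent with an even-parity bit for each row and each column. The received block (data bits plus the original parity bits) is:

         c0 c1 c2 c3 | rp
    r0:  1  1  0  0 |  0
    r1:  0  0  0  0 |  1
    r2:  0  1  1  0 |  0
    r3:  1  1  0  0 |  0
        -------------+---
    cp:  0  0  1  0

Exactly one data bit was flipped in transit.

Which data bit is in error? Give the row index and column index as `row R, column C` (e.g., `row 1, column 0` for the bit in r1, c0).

Recompute each row's even parity and compare to rp:
  r0: data parity 0, sent rp 0 → ok
  r1: data parity 0, sent rp 1 → mismatch
  r2: data parity 0, sent rp 0 → ok
  r3: data parity 0, sent rp 0 → ok
Recompute each column's even parity and compare to cp:
  c0: data parity 0, sent cp 0 → ok
  c1: data parity 1, sent cp 0 → mismatch
  c2: data parity 1, sent cp 1 → ok
  c3: data parity 0, sent cp 0 → ok
Exactly one row (r1) and one column (c1) fail → the flipped bit is at their intersection.

row 1, column 1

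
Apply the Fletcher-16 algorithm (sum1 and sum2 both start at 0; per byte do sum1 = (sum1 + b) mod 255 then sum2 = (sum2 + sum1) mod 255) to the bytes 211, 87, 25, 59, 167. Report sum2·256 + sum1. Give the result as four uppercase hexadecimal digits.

E927

Running sums (mod 255):
  after byte 0 (211): sum1=211, sum2=211
  after byte 1 (87): sum1=43, sum2=254
  after byte 2 (25): sum1=68, sum2=67
  after byte 3 (59): sum1=127, sum2=194
  after byte 4 (167): sum1=39, sum2=233
Checksum = sum2·256 + sum1 = 233·256 + 39 = 59687 = 0xE927.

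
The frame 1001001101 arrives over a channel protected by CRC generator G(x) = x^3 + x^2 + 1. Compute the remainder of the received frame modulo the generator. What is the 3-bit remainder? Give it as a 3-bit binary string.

Modulo-2 division of 1001001101 by 1101:
  pos 0: 1001 XOR 1101 = 0100
  pos 1: 1000 XOR 1101 = 0101
  pos 2: 1010 XOR 1101 = 0111
  pos 3: 1111 XOR 1101 = 0010
  pos 5: 1010 XOR 1101 = 0111
  pos 6: 1111 XOR 1101 = 0010
Remainder = 010 (nonzero — an error is detected).

010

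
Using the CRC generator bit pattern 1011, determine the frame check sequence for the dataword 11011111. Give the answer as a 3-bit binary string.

001

Append 3 zeros: 11011111000. Divide by 1011 (XOR where the leading bit is 1):
  pos 0: 1101 XOR 1011 = 0110
  pos 1: 1101 XOR 1011 = 0110
  pos 2: 1101 XOR 1011 = 0110
  pos 3: 1101 XOR 1011 = 0110
  pos 4: 1101 XOR 1011 = 0110
  pos 5: 1100 XOR 1011 = 0111
  pos 6: 1110 XOR 1011 = 0101
  pos 7: 1010 XOR 1011 = 0001
Remainder (last 3 bits) = 001. This is the CRC / FCS.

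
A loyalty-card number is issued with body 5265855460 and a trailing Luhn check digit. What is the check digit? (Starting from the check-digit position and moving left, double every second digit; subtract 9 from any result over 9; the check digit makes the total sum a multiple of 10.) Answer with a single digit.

6

Partial digits right→left: 0 6 4 5 5 8 5 6 2 5
Double every second digit counting from the check-digit position (so the 1st, 3rd, 5th, ... of the partial from the right).
  doubled (with −9 where >9): 0 8 1 1 4 → sum 14
  kept as-is: 6 5 8 6 5 → sum 30
Total = 14 + 30 = 44.
Check digit = (10 − (44 mod 10)) mod 10 = 6.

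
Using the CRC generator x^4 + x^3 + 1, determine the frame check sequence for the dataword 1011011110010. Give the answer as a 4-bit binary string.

Append 4 zeros: 10110111100100000. Divide by 11001 (XOR where the leading bit is 1):
  pos 0: 10110 XOR 11001 = 01111
  pos 1: 11111 XOR 11001 = 00110
  pos 3: 11011 XOR 11001 = 00010
  pos 6: 10100 XOR 11001 = 01101
  pos 7: 11011 XOR 11001 = 00010
  pos 10: 10000 XOR 11001 = 01001
  pos 11: 10010 XOR 11001 = 01011
  pos 12: 10110 XOR 11001 = 01111
Remainder (last 4 bits) = 1111. This is the CRC / FCS.

1111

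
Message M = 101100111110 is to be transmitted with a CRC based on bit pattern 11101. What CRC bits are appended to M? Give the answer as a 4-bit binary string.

0101

Append 4 zeros: 1011001111100000. Divide by 11101 (XOR where the leading bit is 1):
  pos 0: 10110 XOR 11101 = 01011
  pos 1: 10110 XOR 11101 = 01011
  pos 2: 10111 XOR 11101 = 01010
  pos 3: 10101 XOR 11101 = 01000
  pos 4: 10001 XOR 11101 = 01100
  pos 5: 11001 XOR 11101 = 00100
  pos 7: 10010 XOR 11101 = 01111
  pos 8: 11110 XOR 11101 = 00011
  pos 11: 11000 XOR 11101 = 00101
Remainder (last 4 bits) = 0101. This is the CRC / FCS.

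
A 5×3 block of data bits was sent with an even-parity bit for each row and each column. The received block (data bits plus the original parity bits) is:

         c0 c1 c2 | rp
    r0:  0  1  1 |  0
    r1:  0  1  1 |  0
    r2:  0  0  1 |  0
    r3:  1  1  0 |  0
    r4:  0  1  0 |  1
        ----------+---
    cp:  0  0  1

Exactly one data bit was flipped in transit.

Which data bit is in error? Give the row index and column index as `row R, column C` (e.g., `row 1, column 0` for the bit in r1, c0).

Recompute each row's even parity and compare to rp:
  r0: data parity 0, sent rp 0 → ok
  r1: data parity 0, sent rp 0 → ok
  r2: data parity 1, sent rp 0 → mismatch
  r3: data parity 0, sent rp 0 → ok
  r4: data parity 1, sent rp 1 → ok
Recompute each column's even parity and compare to cp:
  c0: data parity 1, sent cp 0 → mismatch
  c1: data parity 0, sent cp 0 → ok
  c2: data parity 1, sent cp 1 → ok
Exactly one row (r2) and one column (c0) fail → the flipped bit is at their intersection.

row 2, column 0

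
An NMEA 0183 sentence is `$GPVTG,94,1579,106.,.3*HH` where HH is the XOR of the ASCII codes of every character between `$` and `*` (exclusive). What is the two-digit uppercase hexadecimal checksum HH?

51

XOR the ASCII codes of the payload characters:
  'G' = 0x47 → acc = 0x47
  'P' = 0x50 → acc = 0x17
  'V' = 0x56 → acc = 0x41
  'T' = 0x54 → acc = 0x15
  'G' = 0x47 → acc = 0x52
  ',' = 0x2C → acc = 0x7E
  '9' = 0x39 → acc = 0x47
  '4' = 0x34 → acc = 0x73
  ',' = 0x2C → acc = 0x5F
  '1' = 0x31 → acc = 0x6E
  '5' = 0x35 → acc = 0x5B
  '7' = 0x37 → acc = 0x6C
  '9' = 0x39 → acc = 0x55
  ',' = 0x2C → acc = 0x79
  '1' = 0x31 → acc = 0x48
  '0' = 0x30 → acc = 0x78
  '6' = 0x36 → acc = 0x4E
  '.' = 0x2E → acc = 0x60
  ',' = 0x2C → acc = 0x4C
  '.' = 0x2E → acc = 0x62
  '3' = 0x33 → acc = 0x51
Checksum = 0x51.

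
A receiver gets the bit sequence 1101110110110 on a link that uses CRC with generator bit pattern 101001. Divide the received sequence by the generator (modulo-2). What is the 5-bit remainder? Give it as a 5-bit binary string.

Modulo-2 division of 1101110110110 by 101001:
  pos 0: 110111 XOR 101001 = 011110
  pos 1: 111100 XOR 101001 = 010101
  pos 2: 101011 XOR 101001 = 000010
  pos 6: 101011 XOR 101001 = 000010
Remainder = 00100 (nonzero — an error is detected).

00100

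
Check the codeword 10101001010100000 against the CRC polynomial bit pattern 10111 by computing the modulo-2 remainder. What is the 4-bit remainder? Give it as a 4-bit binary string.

0000

Modulo-2 division of 10101001010100000 by 10111:
  pos 0: 10101 XOR 10111 = 00010
  pos 3: 10001 XOR 10111 = 00110
  pos 5: 11001 XOR 10111 = 01110
  pos 6: 11100 XOR 10111 = 01011
  pos 7: 10111 XOR 10111 = 00000
Remainder = 0000 (zero — the frame passes the CRC check).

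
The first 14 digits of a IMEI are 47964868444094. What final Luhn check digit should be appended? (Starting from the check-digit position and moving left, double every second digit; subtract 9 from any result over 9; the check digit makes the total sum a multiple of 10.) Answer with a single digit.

Partial digits right→left: 4 9 0 4 4 4 8 6 8 4 6 9 7 4
Double every second digit counting from the check-digit position (so the 1st, 3rd, 5th, ... of the partial from the right).
  doubled (with −9 where >9): 8 0 8 7 7 3 5 → sum 38
  kept as-is: 9 4 4 6 4 9 4 → sum 40
Total = 38 + 40 = 78.
Check digit = (10 − (78 mod 10)) mod 10 = 2.

2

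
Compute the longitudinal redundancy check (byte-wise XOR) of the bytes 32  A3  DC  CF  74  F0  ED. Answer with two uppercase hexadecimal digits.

EB

XOR the bytes together:
  start with 0x32
  0x32 ⊕ 0xA3 = 0x91
  0x91 ⊕ 0xDC = 0x4D
  0x4D ⊕ 0xCF = 0x82
  0x82 ⊕ 0x74 = 0xF6
  0xF6 ⊕ 0xF0 = 0x06
  0x06 ⊕ 0xED = 0xEB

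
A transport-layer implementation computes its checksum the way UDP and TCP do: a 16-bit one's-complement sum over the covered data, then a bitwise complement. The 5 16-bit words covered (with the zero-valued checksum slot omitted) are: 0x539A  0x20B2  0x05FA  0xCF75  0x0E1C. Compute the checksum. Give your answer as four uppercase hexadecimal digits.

One's-complement addition (fold any carry out of bit 15 back into bit 0):
  0x539A + 0x20B2 = 0x0744C
  0x744C + 0x05FA = 0x07A46
  0x7A46 + 0xCF75 = 0x149BB → wrap carry → 0x49BC
  0x49BC + 0x0E1C = 0x057D8
One's-complement sum = 0x57D8.
Checksum = ~0x57D8 & 0xFFFF = 0xA827.

A827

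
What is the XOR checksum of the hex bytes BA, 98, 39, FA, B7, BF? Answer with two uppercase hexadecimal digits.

E9

XOR the bytes together:
  start with 0xBA
  0xBA ⊕ 0x98 = 0x22
  0x22 ⊕ 0x39 = 0x1B
  0x1B ⊕ 0xFA = 0xE1
  0xE1 ⊕ 0xB7 = 0x56
  0x56 ⊕ 0xBF = 0xE9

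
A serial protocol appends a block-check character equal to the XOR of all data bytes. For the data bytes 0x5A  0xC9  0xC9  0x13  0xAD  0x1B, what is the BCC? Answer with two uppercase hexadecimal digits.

XOR the bytes together:
  start with 0x5A
  0x5A ⊕ 0xC9 = 0x93
  0x93 ⊕ 0xC9 = 0x5A
  0x5A ⊕ 0x13 = 0x49
  0x49 ⊕ 0xAD = 0xE4
  0xE4 ⊕ 0x1B = 0xFF

FF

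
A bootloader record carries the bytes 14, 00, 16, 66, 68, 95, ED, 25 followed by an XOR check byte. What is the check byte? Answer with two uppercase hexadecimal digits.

51

XOR the bytes together:
  start with 0x14
  0x14 ⊕ 0x00 = 0x14
  0x14 ⊕ 0x16 = 0x02
  0x02 ⊕ 0x66 = 0x64
  0x64 ⊕ 0x68 = 0x0C
  0x0C ⊕ 0x95 = 0x99
  0x99 ⊕ 0xED = 0x74
  0x74 ⊕ 0x25 = 0x51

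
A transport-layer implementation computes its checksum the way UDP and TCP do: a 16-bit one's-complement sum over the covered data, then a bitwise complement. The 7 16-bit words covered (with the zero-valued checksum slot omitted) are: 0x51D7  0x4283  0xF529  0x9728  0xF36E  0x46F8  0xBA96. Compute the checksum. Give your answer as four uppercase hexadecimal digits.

One's-complement addition (fold any carry out of bit 15 back into bit 0):
  0x51D7 + 0x4283 = 0x0945A
  0x945A + 0xF529 = 0x18983 → wrap carry → 0x8984
  0x8984 + 0x9728 = 0x120AC → wrap carry → 0x20AD
  0x20AD + 0xF36E = 0x1141B → wrap carry → 0x141C
  0x141C + 0x46F8 = 0x05B14
  0x5B14 + 0xBA96 = 0x115AA → wrap carry → 0x15AB
One's-complement sum = 0x15AB.
Checksum = ~0x15AB & 0xFFFF = 0xEA54.

EA54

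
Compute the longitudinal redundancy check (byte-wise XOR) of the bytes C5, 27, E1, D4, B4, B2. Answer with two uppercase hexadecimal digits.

D1

XOR the bytes together:
  start with 0xC5
  0xC5 ⊕ 0x27 = 0xE2
  0xE2 ⊕ 0xE1 = 0x03
  0x03 ⊕ 0xD4 = 0xD7
  0xD7 ⊕ 0xB4 = 0x63
  0x63 ⊕ 0xB2 = 0xD1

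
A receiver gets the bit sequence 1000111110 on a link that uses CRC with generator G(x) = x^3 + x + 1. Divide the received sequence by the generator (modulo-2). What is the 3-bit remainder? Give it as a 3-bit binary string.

000

Modulo-2 division of 1000111110 by 1011:
  pos 0: 1000 XOR 1011 = 0011
  pos 2: 1111 XOR 1011 = 0100
  pos 3: 1001 XOR 1011 = 0010
  pos 5: 1011 XOR 1011 = 0000
Remainder = 000 (zero — the frame passes the CRC check).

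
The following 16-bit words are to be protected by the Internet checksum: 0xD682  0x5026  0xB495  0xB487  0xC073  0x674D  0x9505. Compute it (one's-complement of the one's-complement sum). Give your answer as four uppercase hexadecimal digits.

B372

One's-complement addition (fold any carry out of bit 15 back into bit 0):
  0xD682 + 0x5026 = 0x126A8 → wrap carry → 0x26A9
  0x26A9 + 0xB495 = 0x0DB3E
  0xDB3E + 0xB487 = 0x18FC5 → wrap carry → 0x8FC6
  0x8FC6 + 0xC073 = 0x15039 → wrap carry → 0x503A
  0x503A + 0x674D = 0x0B787
  0xB787 + 0x9505 = 0x14C8C → wrap carry → 0x4C8D
One's-complement sum = 0x4C8D.
Checksum = ~0x4C8D & 0xFFFF = 0xB372.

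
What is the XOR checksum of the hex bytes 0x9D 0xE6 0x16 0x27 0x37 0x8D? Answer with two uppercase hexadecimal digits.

XOR the bytes together:
  start with 0x9D
  0x9D ⊕ 0xE6 = 0x7B
  0x7B ⊕ 0x16 = 0x6D
  0x6D ⊕ 0x27 = 0x4A
  0x4A ⊕ 0x37 = 0x7D
  0x7D ⊕ 0x8D = 0xF0

F0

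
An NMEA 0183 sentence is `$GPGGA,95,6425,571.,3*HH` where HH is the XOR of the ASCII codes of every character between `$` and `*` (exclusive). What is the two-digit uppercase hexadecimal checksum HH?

XOR the ASCII codes of the payload characters:
  'G' = 0x47 → acc = 0x47
  'P' = 0x50 → acc = 0x17
  'G' = 0x47 → acc = 0x50
  'G' = 0x47 → acc = 0x17
  'A' = 0x41 → acc = 0x56
  ',' = 0x2C → acc = 0x7A
  '9' = 0x39 → acc = 0x43
  '5' = 0x35 → acc = 0x76
  ',' = 0x2C → acc = 0x5A
  '6' = 0x36 → acc = 0x6C
  '4' = 0x34 → acc = 0x58
  '2' = 0x32 → acc = 0x6A
  '5' = 0x35 → acc = 0x5F
  ',' = 0x2C → acc = 0x73
  '5' = 0x35 → acc = 0x46
  '7' = 0x37 → acc = 0x71
  '1' = 0x31 → acc = 0x40
  '.' = 0x2E → acc = 0x6E
  ',' = 0x2C → acc = 0x42
  '3' = 0x33 → acc = 0x71
Checksum = 0x71.

71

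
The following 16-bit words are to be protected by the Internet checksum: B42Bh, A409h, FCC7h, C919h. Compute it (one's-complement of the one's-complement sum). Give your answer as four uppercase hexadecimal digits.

E1E8

One's-complement addition (fold any carry out of bit 15 back into bit 0):
  0xB42B + 0xA409 = 0x15834 → wrap carry → 0x5835
  0x5835 + 0xFCC7 = 0x154FC → wrap carry → 0x54FD
  0x54FD + 0xC919 = 0x11E16 → wrap carry → 0x1E17
One's-complement sum = 0x1E17.
Checksum = ~0x1E17 & 0xFFFF = 0xE1E8.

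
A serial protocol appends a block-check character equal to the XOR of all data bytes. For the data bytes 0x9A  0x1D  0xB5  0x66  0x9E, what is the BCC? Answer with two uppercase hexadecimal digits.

CA

XOR the bytes together:
  start with 0x9A
  0x9A ⊕ 0x1D = 0x87
  0x87 ⊕ 0xB5 = 0x32
  0x32 ⊕ 0x66 = 0x54
  0x54 ⊕ 0x9E = 0xCA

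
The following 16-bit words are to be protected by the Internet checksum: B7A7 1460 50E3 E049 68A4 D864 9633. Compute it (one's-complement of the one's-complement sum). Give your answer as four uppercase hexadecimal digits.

2B8E

One's-complement addition (fold any carry out of bit 15 back into bit 0):
  0xB7A7 + 0x1460 = 0x0CC07
  0xCC07 + 0x50E3 = 0x11CEA → wrap carry → 0x1CEB
  0x1CEB + 0xE049 = 0x0FD34
  0xFD34 + 0x68A4 = 0x165D8 → wrap carry → 0x65D9
  0x65D9 + 0xD864 = 0x13E3D → wrap carry → 0x3E3E
  0x3E3E + 0x9633 = 0x0D471
One's-complement sum = 0xD471.
Checksum = ~0xD471 & 0xFFFF = 0x2B8E.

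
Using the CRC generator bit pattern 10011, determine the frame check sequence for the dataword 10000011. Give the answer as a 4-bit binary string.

1011

Append 4 zeros: 100000110000. Divide by 10011 (XOR where the leading bit is 1):
  pos 0: 10000 XOR 10011 = 00011
  pos 3: 11011 XOR 10011 = 01000
  pos 4: 10000 XOR 10011 = 00011
  pos 7: 11000 XOR 10011 = 01011
Remainder (last 4 bits) = 1011. This is the CRC / FCS.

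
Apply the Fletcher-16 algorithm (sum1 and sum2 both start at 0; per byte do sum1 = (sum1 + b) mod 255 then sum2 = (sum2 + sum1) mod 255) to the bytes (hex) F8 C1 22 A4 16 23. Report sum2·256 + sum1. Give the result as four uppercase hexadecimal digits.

64BA

Running sums (mod 255):
  after byte 0 (F8): sum1=248, sum2=248
  after byte 1 (C1): sum1=186, sum2=179
  after byte 2 (22): sum1=220, sum2=144
  after byte 3 (A4): sum1=129, sum2=18
  after byte 4 (16): sum1=151, sum2=169
  after byte 5 (23): sum1=186, sum2=100
Checksum = sum2·256 + sum1 = 100·256 + 186 = 25786 = 0x64BA.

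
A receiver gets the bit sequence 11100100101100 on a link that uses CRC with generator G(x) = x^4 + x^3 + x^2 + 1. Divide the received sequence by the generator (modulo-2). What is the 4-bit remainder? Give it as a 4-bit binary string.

1101

Modulo-2 division of 11100100101100 by 11101:
  pos 0: 11100 XOR 11101 = 00001
  pos 4: 11001 XOR 11101 = 00100
  pos 6: 10001 XOR 11101 = 01100
  pos 7: 11001 XOR 11101 = 00100
  pos 9: 10000 XOR 11101 = 01101
Remainder = 1101 (nonzero — an error is detected).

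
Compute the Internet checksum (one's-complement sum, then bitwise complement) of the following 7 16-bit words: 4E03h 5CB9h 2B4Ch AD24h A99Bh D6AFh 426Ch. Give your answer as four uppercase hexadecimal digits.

One's-complement addition (fold any carry out of bit 15 back into bit 0):
  0x4E03 + 0x5CB9 = 0x0AABC
  0xAABC + 0x2B4C = 0x0D608
  0xD608 + 0xAD24 = 0x1832C → wrap carry → 0x832D
  0x832D + 0xA99B = 0x12CC8 → wrap carry → 0x2CC9
  0x2CC9 + 0xD6AF = 0x10378 → wrap carry → 0x0379
  0x0379 + 0x426C = 0x045E5
One's-complement sum = 0x45E5.
Checksum = ~0x45E5 & 0xFFFF = 0xBA1A.

BA1A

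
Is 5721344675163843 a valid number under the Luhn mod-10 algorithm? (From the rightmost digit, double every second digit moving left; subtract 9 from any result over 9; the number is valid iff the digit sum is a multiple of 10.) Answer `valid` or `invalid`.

valid

From the right, keep odd positions and double even positions (subtract 9 from any doubled value over 9):
  doubled (positions 2,4,...): 8 6 2 5 8 6 4 1 → sum 40
  kept (positions 1,3,...): 3 8 6 5 6 4 1 7 → sum 40
Total = 80.
80 mod 10 = 0, so the number is valid.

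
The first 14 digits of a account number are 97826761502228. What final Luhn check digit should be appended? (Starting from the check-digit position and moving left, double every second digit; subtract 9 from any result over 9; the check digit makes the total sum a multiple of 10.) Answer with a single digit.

Partial digits right→left: 8 2 2 2 0 5 1 6 7 6 2 8 7 9
Double every second digit counting from the check-digit position (so the 1st, 3rd, 5th, ... of the partial from the right).
  doubled (with −9 where >9): 7 4 0 2 5 4 5 → sum 27
  kept as-is: 2 2 5 6 6 8 9 → sum 38
Total = 27 + 38 = 65.
Check digit = (10 − (65 mod 10)) mod 10 = 5.

5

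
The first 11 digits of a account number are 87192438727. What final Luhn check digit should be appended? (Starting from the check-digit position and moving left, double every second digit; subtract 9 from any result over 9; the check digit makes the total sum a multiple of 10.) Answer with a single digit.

1

Partial digits right→left: 7 2 7 8 3 4 2 9 1 7 8
Double every second digit counting from the check-digit position (so the 1st, 3rd, 5th, ... of the partial from the right).
  doubled (with −9 where >9): 5 5 6 4 2 7 → sum 29
  kept as-is: 2 8 4 9 7 → sum 30
Total = 29 + 30 = 59.
Check digit = (10 − (59 mod 10)) mod 10 = 1.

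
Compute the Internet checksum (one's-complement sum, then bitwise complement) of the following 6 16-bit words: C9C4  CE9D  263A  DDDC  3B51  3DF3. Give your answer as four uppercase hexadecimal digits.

One's-complement addition (fold any carry out of bit 15 back into bit 0):
  0xC9C4 + 0xCE9D = 0x19861 → wrap carry → 0x9862
  0x9862 + 0x263A = 0x0BE9C
  0xBE9C + 0xDDDC = 0x19C78 → wrap carry → 0x9C79
  0x9C79 + 0x3B51 = 0x0D7CA
  0xD7CA + 0x3DF3 = 0x115BD → wrap carry → 0x15BE
One's-complement sum = 0x15BE.
Checksum = ~0x15BE & 0xFFFF = 0xEA41.

EA41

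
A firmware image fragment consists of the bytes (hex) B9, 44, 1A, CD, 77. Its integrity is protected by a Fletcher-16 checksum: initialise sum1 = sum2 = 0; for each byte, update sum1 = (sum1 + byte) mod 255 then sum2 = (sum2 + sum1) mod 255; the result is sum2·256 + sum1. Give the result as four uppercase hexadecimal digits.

135D

Running sums (mod 255):
  after byte 0 (B9): sum1=185, sum2=185
  after byte 1 (44): sum1=253, sum2=183
  after byte 2 (1A): sum1=24, sum2=207
  after byte 3 (CD): sum1=229, sum2=181
  after byte 4 (77): sum1=93, sum2=19
Checksum = sum2·256 + sum1 = 19·256 + 93 = 4957 = 0x135D.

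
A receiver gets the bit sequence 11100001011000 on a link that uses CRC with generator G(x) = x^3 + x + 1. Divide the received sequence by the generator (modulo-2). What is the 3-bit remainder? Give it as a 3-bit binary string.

100

Modulo-2 division of 11100001011000 by 1011:
  pos 0: 1110 XOR 1011 = 0101
  pos 1: 1010 XOR 1011 = 0001
  pos 4: 1001 XOR 1011 = 0010
  pos 6: 1001 XOR 1011 = 0010
  pos 8: 1010 XOR 1011 = 0001
Remainder = 100 (nonzero — an error is detected).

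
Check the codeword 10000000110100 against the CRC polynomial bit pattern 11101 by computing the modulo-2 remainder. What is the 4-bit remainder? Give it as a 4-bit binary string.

0000

Modulo-2 division of 10000000110100 by 11101:
  pos 0: 10000 XOR 11101 = 01101
  pos 1: 11010 XOR 11101 = 00111
  pos 3: 11100 XOR 11101 = 00001
  pos 7: 11101 XOR 11101 = 00000
Remainder = 0000 (zero — the frame passes the CRC check).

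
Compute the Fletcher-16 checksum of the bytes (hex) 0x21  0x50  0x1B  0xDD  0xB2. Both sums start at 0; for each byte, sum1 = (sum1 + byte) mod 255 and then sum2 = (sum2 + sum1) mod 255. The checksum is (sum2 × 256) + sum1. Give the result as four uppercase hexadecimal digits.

A61D

Running sums (mod 255):
  after byte 0 (0x21): sum1=33, sum2=33
  after byte 1 (0x50): sum1=113, sum2=146
  after byte 2 (0x1B): sum1=140, sum2=31
  after byte 3 (0xDD): sum1=106, sum2=137
  after byte 4 (0xB2): sum1=29, sum2=166
Checksum = sum2·256 + sum1 = 166·256 + 29 = 42525 = 0xA61D.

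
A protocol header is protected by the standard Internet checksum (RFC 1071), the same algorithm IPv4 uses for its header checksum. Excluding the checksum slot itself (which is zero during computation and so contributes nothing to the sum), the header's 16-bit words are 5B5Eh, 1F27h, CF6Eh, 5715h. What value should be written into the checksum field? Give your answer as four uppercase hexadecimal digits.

5EF6

One's-complement addition (fold any carry out of bit 15 back into bit 0):
  0x5B5E + 0x1F27 = 0x07A85
  0x7A85 + 0xCF6E = 0x149F3 → wrap carry → 0x49F4
  0x49F4 + 0x5715 = 0x0A109
One's-complement sum = 0xA109.
Checksum = ~0xA109 & 0xFFFF = 0x5EF6.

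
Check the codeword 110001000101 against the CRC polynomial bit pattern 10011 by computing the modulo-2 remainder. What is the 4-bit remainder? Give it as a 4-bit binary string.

0000

Modulo-2 division of 110001000101 by 10011:
  pos 0: 11000 XOR 10011 = 01011
  pos 1: 10111 XOR 10011 = 00100
  pos 3: 10000 XOR 10011 = 00011
  pos 6: 11010 XOR 10011 = 01001
  pos 7: 10011 XOR 10011 = 00000
Remainder = 0000 (zero — the frame passes the CRC check).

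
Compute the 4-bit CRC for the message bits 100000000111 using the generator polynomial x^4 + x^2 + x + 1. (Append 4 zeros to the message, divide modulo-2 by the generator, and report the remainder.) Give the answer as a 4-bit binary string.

Append 4 zeros: 1000000001110000. Divide by 10111 (XOR where the leading bit is 1):
  pos 0: 10000 XOR 10111 = 00111
  pos 2: 11100 XOR 10111 = 01011
  pos 3: 10110 XOR 10111 = 00001
  pos 7: 10111 XOR 10111 = 00000
Remainder (last 4 bits) = 0000. This is the CRC / FCS.

0000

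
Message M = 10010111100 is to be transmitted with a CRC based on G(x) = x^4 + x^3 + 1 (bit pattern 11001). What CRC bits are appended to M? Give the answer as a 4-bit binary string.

0010

Append 4 zeros: 100101111000000. Divide by 11001 (XOR where the leading bit is 1):
  pos 0: 10010 XOR 11001 = 01011
  pos 1: 10111 XOR 11001 = 01110
  pos 2: 11101 XOR 11001 = 00100
  pos 4: 10011 XOR 11001 = 01010
  pos 5: 10100 XOR 11001 = 01101
  pos 6: 11010 XOR 11001 = 00011
  pos 9: 11000 XOR 11001 = 00001
Remainder (last 4 bits) = 0010. This is the CRC / FCS.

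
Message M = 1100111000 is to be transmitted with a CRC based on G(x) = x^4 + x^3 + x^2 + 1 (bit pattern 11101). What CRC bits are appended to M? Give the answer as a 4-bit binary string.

1110

Append 4 zeros: 11001110000000. Divide by 11101 (XOR where the leading bit is 1):
  pos 0: 11001 XOR 11101 = 00100
  pos 2: 10011 XOR 11101 = 01110
  pos 3: 11100 XOR 11101 = 00001
  pos 7: 10000 XOR 11101 = 01101
  pos 8: 11010 XOR 11101 = 00111
Remainder (last 4 bits) = 1110. This is the CRC / FCS.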